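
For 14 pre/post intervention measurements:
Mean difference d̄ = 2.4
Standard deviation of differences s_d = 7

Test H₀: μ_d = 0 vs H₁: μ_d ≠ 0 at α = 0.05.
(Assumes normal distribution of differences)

df = n - 1 = 13
SE = s_d/√n = 7/√14 = 1.8708
t = d̄/SE = 2.4/1.8708 = 1.2829
Critical value: t_{0.025,13} = ±2.160
p-value ≈ 0.2219
Decision: fail to reject H₀

Answer: t = 1.2829, fail to reject H₀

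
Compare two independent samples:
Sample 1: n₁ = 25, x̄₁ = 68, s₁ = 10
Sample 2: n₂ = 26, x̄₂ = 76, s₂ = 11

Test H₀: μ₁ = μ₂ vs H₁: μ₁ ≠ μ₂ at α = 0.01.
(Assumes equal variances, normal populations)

Pooled variance: s²_p = [24×10² + 25×11²]/(49) = 110.7143
s_p = 10.5221
SE = s_p×√(1/n₁ + 1/n₂) = 10.5221×√(1/25 + 1/26) = 2.9473
t = (x̄₁ - x̄₂)/SE = (68 - 76)/2.9473 = -2.7143
df = 49, t-critical = ±2.680
Decision: reject H₀

Answer: t = -2.7143, reject H₀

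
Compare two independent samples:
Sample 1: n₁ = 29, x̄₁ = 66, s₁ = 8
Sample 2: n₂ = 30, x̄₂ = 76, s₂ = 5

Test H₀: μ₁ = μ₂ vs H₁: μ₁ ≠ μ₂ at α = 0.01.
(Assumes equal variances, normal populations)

Pooled variance: s²_p = [28×8² + 29×5²]/(57) = 44.1579
s_p = 6.6451
SE = s_p×√(1/n₁ + 1/n₂) = 6.6451×√(1/29 + 1/30) = 1.7305
t = (x̄₁ - x̄₂)/SE = (66 - 76)/1.7305 = -5.7787
df = 57, t-critical = ±2.665
Decision: reject H₀

Answer: t = -5.7787, reject H₀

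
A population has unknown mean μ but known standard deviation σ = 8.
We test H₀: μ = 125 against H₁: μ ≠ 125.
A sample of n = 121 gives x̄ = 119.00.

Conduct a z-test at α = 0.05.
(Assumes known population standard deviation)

Answer: z = -8.2497, reject H₀

Derivation:
Standard error: SE = σ/√n = 8/√121 = 0.7273
z-statistic: z = (x̄ - μ₀)/SE = (119.00 - 125)/0.7273 = -8.2497
Critical value: ±1.960
p-value < 0.0001
Decision: reject H₀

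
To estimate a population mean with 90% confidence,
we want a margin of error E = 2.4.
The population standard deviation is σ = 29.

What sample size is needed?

z_0.05 = 1.645
n = (z×σ/E)² = (1.645×29/2.4)²
n = 395.0984
Round up: n = 396

Answer: n = 396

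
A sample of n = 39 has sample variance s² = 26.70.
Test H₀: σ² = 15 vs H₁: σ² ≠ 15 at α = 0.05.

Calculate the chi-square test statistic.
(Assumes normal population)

df = n - 1 = 38
χ² = (n-1)s²/σ₀² = 38×26.70/15 = 67.6400
Critical values: χ²_{0.975,38} = 22.878, χ²_{0.025,38} = 56.896
Rejection region: χ² < 22.878 or χ² > 56.896
Decision: reject H₀

Answer: χ² = 67.6400, reject H₀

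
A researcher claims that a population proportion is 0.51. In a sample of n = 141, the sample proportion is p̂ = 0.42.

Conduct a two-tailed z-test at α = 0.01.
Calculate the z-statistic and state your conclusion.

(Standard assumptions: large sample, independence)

Answer: z = -2.1378, fail to reject H₀

Derivation:
H₀: p = 0.51, H₁: p ≠ 0.51
Standard error: SE = √(p₀(1-p₀)/n) = √(0.51×0.49/141) = 0.042099
z-statistic: z = (p̂ - p₀)/SE = (0.42 - 0.51)/0.042099 = -2.1378
Critical value: z_0.005 = ±2.576
p-value = 0.0325
Decision: fail to reject H₀ at α = 0.01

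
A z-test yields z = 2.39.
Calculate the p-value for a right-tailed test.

Answer: p-value ≈ 0.0084

Derivation:
For z = 2.39:
p = P(Z > 2.39) = 1 - Φ(2.39) = 0.0084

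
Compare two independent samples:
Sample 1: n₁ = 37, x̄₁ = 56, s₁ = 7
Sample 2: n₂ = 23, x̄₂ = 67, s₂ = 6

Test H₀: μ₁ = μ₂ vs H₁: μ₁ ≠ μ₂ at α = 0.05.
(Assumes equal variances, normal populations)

Pooled variance: s²_p = [36×7² + 22×6²]/(58) = 44.0690
s_p = 6.6384
SE = s_p×√(1/n₁ + 1/n₂) = 6.6384×√(1/37 + 1/23) = 1.7627
t = (x̄₁ - x̄₂)/SE = (56 - 67)/1.7627 = -6.2404
df = 58, t-critical = ±2.002
Decision: reject H₀

Answer: t = -6.2404, reject H₀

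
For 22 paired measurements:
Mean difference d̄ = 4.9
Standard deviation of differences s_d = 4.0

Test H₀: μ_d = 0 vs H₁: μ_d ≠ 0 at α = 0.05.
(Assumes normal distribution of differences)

Answer: t = 5.7458, reject H₀

Derivation:
df = n - 1 = 21
SE = s_d/√n = 4.0/√22 = 0.8528
t = d̄/SE = 4.9/0.8528 = 5.7458
Critical value: t_{0.025,21} = ±2.080
p-value < 0.0001
Decision: reject H₀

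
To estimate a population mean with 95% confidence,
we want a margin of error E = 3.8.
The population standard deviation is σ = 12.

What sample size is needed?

Answer: n = 39

Derivation:
z_0.025 = 1.960
n = (z×σ/E)² = (1.960×12/3.8)²
n = 38.3096
Round up: n = 39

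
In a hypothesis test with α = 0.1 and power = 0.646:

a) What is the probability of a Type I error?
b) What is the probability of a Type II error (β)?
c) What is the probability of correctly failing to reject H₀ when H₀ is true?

Answer: a) 0.1, b) 0.354, c) 0.9

Derivation:
a) Type I error probability = α = 0.1
b) Power = P(reject H₀ | H₁ true) = 1 - β = 0.646, so Type II error probability = β = 1 - Power = 0.354
c) P(fail to reject H₀ | H₀ true) = 1 - α = 0.9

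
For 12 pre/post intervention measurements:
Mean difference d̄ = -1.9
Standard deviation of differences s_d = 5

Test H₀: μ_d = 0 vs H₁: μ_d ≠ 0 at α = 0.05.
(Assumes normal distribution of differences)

Answer: t = -1.3163, fail to reject H₀

Derivation:
df = n - 1 = 11
SE = s_d/√n = 5/√12 = 1.4434
t = d̄/SE = -1.9/1.4434 = -1.3163
Critical value: t_{0.025,11} = ±2.201
p-value ≈ 0.2148
Decision: fail to reject H₀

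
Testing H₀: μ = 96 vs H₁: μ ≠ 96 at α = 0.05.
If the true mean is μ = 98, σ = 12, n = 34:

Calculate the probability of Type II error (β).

Answer: β ≈ 0.8368

Derivation:
SE = σ/√n = 12/√34 = 2.0580
Critical values: μ₀ ± z_0.025×SE = 96 ± 1.960×2.0580
Acceptance region: (91.9663, 100.0337)
Under H₁ (μ = 98): z_high = (100.0337 - 98)/2.0580 = 0.9882, z_low = (91.9663 - 98)/2.0580 = -2.9318
β = P(not reject | H₁) = Φ(0.9882) - Φ(-2.9318) ≈ 0.8368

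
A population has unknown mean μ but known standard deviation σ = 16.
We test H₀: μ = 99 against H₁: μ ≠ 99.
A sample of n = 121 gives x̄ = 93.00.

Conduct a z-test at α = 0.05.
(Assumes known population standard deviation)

Standard error: SE = σ/√n = 16/√121 = 1.4545
z-statistic: z = (x̄ - μ₀)/SE = (93.00 - 99)/1.4545 = -4.1251
Critical value: ±1.960
p-value < 0.0001
Decision: reject H₀

Answer: z = -4.1251, reject H₀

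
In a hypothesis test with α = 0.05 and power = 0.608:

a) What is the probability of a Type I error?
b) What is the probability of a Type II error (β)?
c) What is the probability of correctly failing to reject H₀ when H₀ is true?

a) Type I error probability = α = 0.05
b) Power = P(reject H₀ | H₁ true) = 1 - β = 0.608, so Type II error probability = β = 1 - Power = 0.392
c) P(fail to reject H₀ | H₀ true) = 1 - α = 0.95

Answer: a) 0.05, b) 0.392, c) 0.95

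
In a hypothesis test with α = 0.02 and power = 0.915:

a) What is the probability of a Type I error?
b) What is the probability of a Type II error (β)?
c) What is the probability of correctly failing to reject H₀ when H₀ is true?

Answer: a) 0.02, b) 0.085, c) 0.98

Derivation:
a) Type I error probability = α = 0.02
b) Power = P(reject H₀ | H₁ true) = 1 - β = 0.915, so Type II error probability = β = 1 - Power = 0.085
c) P(fail to reject H₀ | H₀ true) = 1 - α = 0.98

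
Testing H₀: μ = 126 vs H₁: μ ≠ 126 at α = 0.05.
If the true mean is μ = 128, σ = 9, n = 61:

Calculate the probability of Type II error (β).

Answer: β ≈ 0.5886

Derivation:
SE = σ/√n = 9/√61 = 1.1523
Critical values: μ₀ ± z_0.025×SE = 126 ± 1.960×1.1523
Acceptance region: (123.7415, 128.2585)
Under H₁ (μ = 128): z_high = (128.2585 - 128)/1.1523 = 0.2243, z_low = (123.7415 - 128)/1.1523 = -3.6957
β = P(not reject | H₁) = Φ(0.2243) - Φ(-3.6957) ≈ 0.5886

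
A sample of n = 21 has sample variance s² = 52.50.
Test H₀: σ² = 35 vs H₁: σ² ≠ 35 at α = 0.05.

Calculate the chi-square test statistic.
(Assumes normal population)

df = n - 1 = 20
χ² = (n-1)s²/σ₀² = 20×52.50/35 = 30.0000
Critical values: χ²_{0.975,20} = 9.591, χ²_{0.025,20} = 34.170
Rejection region: χ² < 9.591 or χ² > 34.170
Decision: fail to reject H₀

Answer: χ² = 30.0000, fail to reject H₀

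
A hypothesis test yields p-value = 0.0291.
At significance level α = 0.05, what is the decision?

Answer: reject H₀

Derivation:
Compare p-value to α:
0.0291 < 0.05
Decision: reject H₀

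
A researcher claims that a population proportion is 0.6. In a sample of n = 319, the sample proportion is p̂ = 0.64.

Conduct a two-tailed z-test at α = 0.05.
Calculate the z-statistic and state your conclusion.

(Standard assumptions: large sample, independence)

H₀: p = 0.6, H₁: p ≠ 0.6
Standard error: SE = √(p₀(1-p₀)/n) = √(0.6×0.4/319) = 0.027429
z-statistic: z = (p̂ - p₀)/SE = (0.64 - 0.6)/0.027429 = 1.4583
Critical value: z_0.025 = ±1.960
p-value = 0.1448
Decision: fail to reject H₀ at α = 0.05

Answer: z = 1.4583, fail to reject H₀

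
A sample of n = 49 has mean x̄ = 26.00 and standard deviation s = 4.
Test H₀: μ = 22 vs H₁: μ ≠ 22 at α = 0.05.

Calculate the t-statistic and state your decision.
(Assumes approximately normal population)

Answer: t = 7.0004, reject H₀

Derivation:
df = n - 1 = 48
SE = s/√n = 4/√49 = 0.5714
t = (x̄ - μ₀)/SE = (26.00 - 22)/0.5714 = 7.0004
Critical value: t_{0.025,48} = ±2.011
p-value < 0.0001
Decision: reject H₀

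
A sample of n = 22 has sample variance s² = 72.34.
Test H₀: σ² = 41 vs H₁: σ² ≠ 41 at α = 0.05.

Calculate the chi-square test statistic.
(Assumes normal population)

df = n - 1 = 21
χ² = (n-1)s²/σ₀² = 21×72.34/41 = 37.0522
Critical values: χ²_{0.975,21} = 10.283, χ²_{0.025,21} = 35.479
Rejection region: χ² < 10.283 or χ² > 35.479
Decision: reject H₀

Answer: χ² = 37.0522, reject H₀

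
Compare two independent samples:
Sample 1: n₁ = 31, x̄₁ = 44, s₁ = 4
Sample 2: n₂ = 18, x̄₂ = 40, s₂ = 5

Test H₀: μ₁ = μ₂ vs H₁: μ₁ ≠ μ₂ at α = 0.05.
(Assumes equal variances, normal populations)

Pooled variance: s²_p = [30×4² + 17×5²]/(47) = 19.2553
s_p = 4.3881
SE = s_p×√(1/n₁ + 1/n₂) = 4.3881×√(1/31 + 1/18) = 1.3003
t = (x̄₁ - x̄₂)/SE = (44 - 40)/1.3003 = 3.0762
df = 47, t-critical = ±2.012
Decision: reject H₀

Answer: t = 3.0762, reject H₀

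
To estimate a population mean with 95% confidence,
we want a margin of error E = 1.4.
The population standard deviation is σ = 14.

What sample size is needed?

Answer: n = 385

Derivation:
z_0.025 = 1.960
n = (z×σ/E)² = (1.960×14/1.4)²
n = 384.1600
Round up: n = 385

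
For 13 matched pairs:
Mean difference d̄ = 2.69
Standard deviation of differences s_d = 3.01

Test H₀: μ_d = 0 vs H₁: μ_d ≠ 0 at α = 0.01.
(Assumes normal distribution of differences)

Answer: t = 3.2223, reject H₀

Derivation:
df = n - 1 = 12
SE = s_d/√n = 3.01/√13 = 0.8348
t = d̄/SE = 2.69/0.8348 = 3.2223
Critical value: t_{0.005,12} = ±3.055
p-value ≈ 0.0073
Decision: reject H₀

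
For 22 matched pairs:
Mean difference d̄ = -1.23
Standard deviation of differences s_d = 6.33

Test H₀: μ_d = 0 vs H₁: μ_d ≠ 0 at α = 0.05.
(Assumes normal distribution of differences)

df = n - 1 = 21
SE = s_d/√n = 6.33/√22 = 1.3496
t = d̄/SE = -1.23/1.3496 = -0.9114
Critical value: t_{0.025,21} = ±2.080
p-value ≈ 0.3724
Decision: fail to reject H₀

Answer: t = -0.9114, fail to reject H₀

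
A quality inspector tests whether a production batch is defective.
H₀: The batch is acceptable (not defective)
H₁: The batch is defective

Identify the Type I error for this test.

Type I error: rejecting H₀ when it is actually true (false positive).
Type II error: failing to reject H₀ when H₁ is actually true (false negative).

Answer: Rejecting an acceptable batch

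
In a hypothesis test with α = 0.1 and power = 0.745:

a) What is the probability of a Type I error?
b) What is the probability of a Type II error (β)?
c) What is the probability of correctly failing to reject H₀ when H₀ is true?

a) Type I error probability = α = 0.1
b) Power = P(reject H₀ | H₁ true) = 1 - β = 0.745, so Type II error probability = β = 1 - Power = 0.255
c) P(fail to reject H₀ | H₀ true) = 1 - α = 0.9

Answer: a) 0.1, b) 0.255, c) 0.9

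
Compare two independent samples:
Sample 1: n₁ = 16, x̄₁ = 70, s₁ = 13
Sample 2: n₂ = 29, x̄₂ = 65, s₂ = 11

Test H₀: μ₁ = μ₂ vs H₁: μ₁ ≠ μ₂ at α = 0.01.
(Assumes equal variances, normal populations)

Pooled variance: s²_p = [15×13² + 28×11²]/(43) = 137.7442
s_p = 11.7364
SE = s_p×√(1/n₁ + 1/n₂) = 11.7364×√(1/16 + 1/29) = 3.6550
t = (x̄₁ - x̄₂)/SE = (70 - 65)/3.6550 = 1.3680
df = 43, t-critical = ±2.695
Decision: fail to reject H₀

Answer: t = 1.3680, fail to reject H₀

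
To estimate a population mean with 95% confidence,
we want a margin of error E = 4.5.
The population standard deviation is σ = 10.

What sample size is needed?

z_0.025 = 1.960
n = (z×σ/E)² = (1.960×10/4.5)²
n = 18.9709
Round up: n = 19

Answer: n = 19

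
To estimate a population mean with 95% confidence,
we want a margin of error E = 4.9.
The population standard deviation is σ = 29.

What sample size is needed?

z_0.025 = 1.960
n = (z×σ/E)² = (1.960×29/4.9)²
n = 134.5600
Round up: n = 135

Answer: n = 135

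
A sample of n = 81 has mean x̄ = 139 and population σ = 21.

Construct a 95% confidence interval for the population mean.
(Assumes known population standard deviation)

Answer: (134.4267, 143.5733)

Derivation:
Confidence level: 95%, α = 0.05
z_0.025 = 1.960
SE = σ/√n = 21/√81 = 2.3333
Margin of error = 1.960 × 2.3333 = 4.5733
CI: x̄ ± margin = 139 ± 4.5733
CI: (134.4267, 143.5733)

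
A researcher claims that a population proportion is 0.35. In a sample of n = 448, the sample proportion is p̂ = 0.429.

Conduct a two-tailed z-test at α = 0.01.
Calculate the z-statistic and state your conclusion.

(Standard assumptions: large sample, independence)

Answer: z = 3.5057, reject H₀

Derivation:
H₀: p = 0.35, H₁: p ≠ 0.35
Standard error: SE = √(p₀(1-p₀)/n) = √(0.35×0.65/448) = 0.022535
z-statistic: z = (p̂ - p₀)/SE = (0.429 - 0.35)/0.022535 = 3.5057
Critical value: z_0.005 = ±2.576
p-value = 0.0005
Decision: reject H₀ at α = 0.01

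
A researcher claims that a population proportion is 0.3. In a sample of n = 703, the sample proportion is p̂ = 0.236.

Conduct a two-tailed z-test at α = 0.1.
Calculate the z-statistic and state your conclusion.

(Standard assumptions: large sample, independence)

Answer: z = -3.7028, reject H₀

Derivation:
H₀: p = 0.3, H₁: p ≠ 0.3
Standard error: SE = √(p₀(1-p₀)/n) = √(0.3×0.7/703) = 0.017284
z-statistic: z = (p̂ - p₀)/SE = (0.236 - 0.3)/0.017284 = -3.7028
Critical value: z_0.05 = ±1.645
p-value = 0.0002
Decision: reject H₀ at α = 0.1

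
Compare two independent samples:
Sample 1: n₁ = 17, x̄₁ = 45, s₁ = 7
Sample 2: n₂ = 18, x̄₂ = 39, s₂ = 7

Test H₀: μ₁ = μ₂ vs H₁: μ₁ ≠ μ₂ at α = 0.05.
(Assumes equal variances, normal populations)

Pooled variance: s²_p = [16×7² + 17×7²]/(33) = 49.0000
s_p = 7.0000
SE = s_p×√(1/n₁ + 1/n₂) = 7.0000×√(1/17 + 1/18) = 2.3674
t = (x̄₁ - x̄₂)/SE = (45 - 39)/2.3674 = 2.5344
df = 33, t-critical = ±2.035
Decision: reject H₀

Answer: t = 2.5344, reject H₀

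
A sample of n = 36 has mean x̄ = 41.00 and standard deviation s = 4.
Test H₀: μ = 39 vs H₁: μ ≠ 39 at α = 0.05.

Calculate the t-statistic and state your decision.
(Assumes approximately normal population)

df = n - 1 = 35
SE = s/√n = 4/√36 = 0.6667
t = (x̄ - μ₀)/SE = (41.00 - 39)/0.6667 = 2.9999
Critical value: t_{0.025,35} = ±2.030
p-value ≈ 0.0050
Decision: reject H₀

Answer: t = 2.9999, reject H₀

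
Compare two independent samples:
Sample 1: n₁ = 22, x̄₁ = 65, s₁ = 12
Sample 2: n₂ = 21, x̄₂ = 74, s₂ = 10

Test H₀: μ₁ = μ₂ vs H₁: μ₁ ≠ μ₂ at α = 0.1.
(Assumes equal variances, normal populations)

Pooled variance: s²_p = [21×12² + 20×10²]/(41) = 122.5366
s_p = 11.0696
SE = s_p×√(1/n₁ + 1/n₂) = 11.0696×√(1/22 + 1/21) = 3.3771
t = (x̄₁ - x̄₂)/SE = (65 - 74)/3.3771 = -2.6650
df = 41, t-critical = ±1.683
Decision: reject H₀

Answer: t = -2.6650, reject H₀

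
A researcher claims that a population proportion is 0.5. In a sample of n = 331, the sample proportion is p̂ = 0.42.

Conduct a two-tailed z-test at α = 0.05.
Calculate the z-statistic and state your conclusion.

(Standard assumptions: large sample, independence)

H₀: p = 0.5, H₁: p ≠ 0.5
Standard error: SE = √(p₀(1-p₀)/n) = √(0.5×0.5/331) = 0.027482
z-statistic: z = (p̂ - p₀)/SE = (0.42 - 0.5)/0.027482 = -2.9110
Critical value: z_0.025 = ±1.960
p-value = 0.0036
Decision: reject H₀ at α = 0.05

Answer: z = -2.9110, reject H₀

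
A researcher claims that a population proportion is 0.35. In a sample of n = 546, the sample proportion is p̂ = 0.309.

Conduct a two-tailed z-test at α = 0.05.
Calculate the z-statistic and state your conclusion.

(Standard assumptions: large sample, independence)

H₀: p = 0.35, H₁: p ≠ 0.35
Standard error: SE = √(p₀(1-p₀)/n) = √(0.35×0.65/546) = 0.020412
z-statistic: z = (p̂ - p₀)/SE = (0.309 - 0.35)/0.020412 = -2.0086
Critical value: z_0.025 = ±1.960
p-value = 0.0446
Decision: reject H₀ at α = 0.05

Answer: z = -2.0086, reject H₀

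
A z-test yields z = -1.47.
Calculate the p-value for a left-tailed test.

Answer: p-value ≈ 0.0708

Derivation:
For z = -1.47:
p = P(Z < -1.47) = Φ(-1.47) = 0.0708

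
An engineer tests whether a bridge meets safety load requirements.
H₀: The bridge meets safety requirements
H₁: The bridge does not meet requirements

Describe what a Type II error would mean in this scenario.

Type I error: rejecting H₀ when it is actually true (false positive).
Type II error: failing to reject H₀ when H₁ is actually true (false negative).

Answer: Declaring an unsafe bridge to be safe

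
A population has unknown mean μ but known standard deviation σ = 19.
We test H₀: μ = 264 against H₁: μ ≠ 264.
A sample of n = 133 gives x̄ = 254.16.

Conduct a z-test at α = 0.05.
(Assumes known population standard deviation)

Standard error: SE = σ/√n = 19/√133 = 1.6475
z-statistic: z = (x̄ - μ₀)/SE = (254.16 - 264)/1.6475 = -5.9727
Critical value: ±1.960
p-value < 0.0001
Decision: reject H₀

Answer: z = -5.9727, reject H₀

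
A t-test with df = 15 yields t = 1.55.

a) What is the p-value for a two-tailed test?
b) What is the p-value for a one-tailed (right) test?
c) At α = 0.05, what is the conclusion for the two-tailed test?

Using t-distribution with df = 15:
a) Two-tailed: p = 2×P(T > 1.55) = 0.1420
b) One-tailed: p = P(T > 1.55) = 0.0710
c) 0.1420 ≥ 0.05, fail to reject H₀

Answer: a) 0.1420, b) 0.0710, c) fail to reject H₀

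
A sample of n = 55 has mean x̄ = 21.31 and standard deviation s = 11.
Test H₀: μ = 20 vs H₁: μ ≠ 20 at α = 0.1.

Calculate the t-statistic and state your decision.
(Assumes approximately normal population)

Answer: t = 0.8832, fail to reject H₀

Derivation:
df = n - 1 = 54
SE = s/√n = 11/√55 = 1.4832
t = (x̄ - μ₀)/SE = (21.31 - 20)/1.4832 = 0.8832
Critical value: t_{0.05,54} = ±1.674
p-value ≈ 0.3810
Decision: fail to reject H₀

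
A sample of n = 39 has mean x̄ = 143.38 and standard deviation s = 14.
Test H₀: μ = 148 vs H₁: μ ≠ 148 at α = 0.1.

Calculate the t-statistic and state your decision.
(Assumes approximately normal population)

Answer: t = -2.0608, reject H₀

Derivation:
df = n - 1 = 38
SE = s/√n = 14/√39 = 2.2418
t = (x̄ - μ₀)/SE = (143.38 - 148)/2.2418 = -2.0608
Critical value: t_{0.05,38} = ±1.686
p-value ≈ 0.0462
Decision: reject H₀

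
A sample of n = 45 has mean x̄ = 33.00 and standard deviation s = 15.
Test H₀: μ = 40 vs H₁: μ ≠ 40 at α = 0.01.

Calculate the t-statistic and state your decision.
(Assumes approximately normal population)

Answer: t = -3.1305, reject H₀

Derivation:
df = n - 1 = 44
SE = s/√n = 15/√45 = 2.2361
t = (x̄ - μ₀)/SE = (33.00 - 40)/2.2361 = -3.1305
Critical value: t_{0.005,44} = ±2.692
p-value ≈ 0.0031
Decision: reject H₀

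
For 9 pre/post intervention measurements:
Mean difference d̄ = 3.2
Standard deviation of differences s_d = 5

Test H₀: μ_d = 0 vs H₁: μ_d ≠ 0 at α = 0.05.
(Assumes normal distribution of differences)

Answer: t = 1.9200, fail to reject H₀

Derivation:
df = n - 1 = 8
SE = s_d/√n = 5/√9 = 1.6667
t = d̄/SE = 3.2/1.6667 = 1.9200
Critical value: t_{0.025,8} = ±2.306
p-value ≈ 0.0911
Decision: fail to reject H₀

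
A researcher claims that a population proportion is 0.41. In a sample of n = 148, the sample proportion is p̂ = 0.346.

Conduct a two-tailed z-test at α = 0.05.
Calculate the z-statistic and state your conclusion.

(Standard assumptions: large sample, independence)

Answer: z = -1.5831, fail to reject H₀

Derivation:
H₀: p = 0.41, H₁: p ≠ 0.41
Standard error: SE = √(p₀(1-p₀)/n) = √(0.41×0.59/148) = 0.040428
z-statistic: z = (p̂ - p₀)/SE = (0.346 - 0.41)/0.040428 = -1.5831
Critical value: z_0.025 = ±1.960
p-value = 0.1134
Decision: fail to reject H₀ at α = 0.05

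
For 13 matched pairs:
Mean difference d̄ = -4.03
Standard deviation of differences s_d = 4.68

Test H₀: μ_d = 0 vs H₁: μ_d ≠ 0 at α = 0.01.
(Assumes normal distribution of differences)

Answer: t = -3.1048, reject H₀

Derivation:
df = n - 1 = 12
SE = s_d/√n = 4.68/√13 = 1.2980
t = d̄/SE = -4.03/1.2980 = -3.1048
Critical value: t_{0.005,12} = ±3.055
p-value ≈ 0.0091
Decision: reject H₀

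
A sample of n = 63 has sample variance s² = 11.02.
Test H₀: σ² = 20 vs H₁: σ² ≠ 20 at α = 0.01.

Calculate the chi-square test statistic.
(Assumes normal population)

df = n - 1 = 62
χ² = (n-1)s²/σ₀² = 62×11.02/20 = 34.1620
Critical values: χ²_{0.995,62} = 37.068, χ²_{0.005,62} = 94.419
Rejection region: χ² < 37.068 or χ² > 94.419
Decision: reject H₀

Answer: χ² = 34.1620, reject H₀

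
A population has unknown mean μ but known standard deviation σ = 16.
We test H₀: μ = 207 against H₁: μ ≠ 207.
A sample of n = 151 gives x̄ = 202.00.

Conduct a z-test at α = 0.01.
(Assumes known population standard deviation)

Answer: z = -3.8400, reject H₀

Derivation:
Standard error: SE = σ/√n = 16/√151 = 1.3021
z-statistic: z = (x̄ - μ₀)/SE = (202.00 - 207)/1.3021 = -3.8400
Critical value: ±2.576
p-value = 0.0001
Decision: reject H₀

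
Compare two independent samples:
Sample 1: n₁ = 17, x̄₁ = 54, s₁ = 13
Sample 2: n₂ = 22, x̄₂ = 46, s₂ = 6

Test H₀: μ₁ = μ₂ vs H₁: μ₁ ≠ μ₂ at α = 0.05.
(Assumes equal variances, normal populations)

Answer: t = 2.5619, reject H₀

Derivation:
Pooled variance: s²_p = [16×13² + 21×6²]/(37) = 93.5135
s_p = 9.6702
SE = s_p×√(1/n₁ + 1/n₂) = 9.6702×√(1/17 + 1/22) = 3.1227
t = (x̄₁ - x̄₂)/SE = (54 - 46)/3.1227 = 2.5619
df = 37, t-critical = ±2.026
Decision: reject H₀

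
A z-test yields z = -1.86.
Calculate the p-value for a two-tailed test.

For z = -1.86:
p = 2×P(Z > |-1.86|) = 2×(1 - Φ(1.86)) = 0.0629

Answer: p-value ≈ 0.0629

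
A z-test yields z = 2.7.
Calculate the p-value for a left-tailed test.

For z = 2.7:
p = P(Z < 2.7) = Φ(2.7) = 0.9965

Answer: p-value ≈ 0.9965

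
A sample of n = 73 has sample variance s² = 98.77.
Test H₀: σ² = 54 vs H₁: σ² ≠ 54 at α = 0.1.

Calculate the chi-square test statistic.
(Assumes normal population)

Answer: χ² = 131.6933, reject H₀

Derivation:
df = n - 1 = 72
χ² = (n-1)s²/σ₀² = 72×98.77/54 = 131.6933
Critical values: χ²_{0.95,72} = 53.462, χ²_{0.05,72} = 92.808
Rejection region: χ² < 53.462 or χ² > 92.808
Decision: reject H₀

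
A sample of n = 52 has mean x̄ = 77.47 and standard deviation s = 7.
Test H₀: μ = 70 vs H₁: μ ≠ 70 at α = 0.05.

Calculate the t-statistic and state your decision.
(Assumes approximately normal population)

df = n - 1 = 51
SE = s/√n = 7/√52 = 0.9707
t = (x̄ - μ₀)/SE = (77.47 - 70)/0.9707 = 7.6955
Critical value: t_{0.025,51} = ±2.008
p-value < 0.0001
Decision: reject H₀

Answer: t = 7.6955, reject H₀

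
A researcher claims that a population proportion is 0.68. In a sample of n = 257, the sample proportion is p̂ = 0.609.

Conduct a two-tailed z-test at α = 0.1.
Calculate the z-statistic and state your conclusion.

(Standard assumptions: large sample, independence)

Answer: z = -2.4400, reject H₀

Derivation:
H₀: p = 0.68, H₁: p ≠ 0.68
Standard error: SE = √(p₀(1-p₀)/n) = √(0.68×0.32/257) = 0.029098
z-statistic: z = (p̂ - p₀)/SE = (0.609 - 0.68)/0.029098 = -2.4400
Critical value: z_0.05 = ±1.645
p-value = 0.0147
Decision: reject H₀ at α = 0.1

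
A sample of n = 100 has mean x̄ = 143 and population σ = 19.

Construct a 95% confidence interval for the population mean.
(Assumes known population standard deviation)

Confidence level: 95%, α = 0.05
z_0.025 = 1.960
SE = σ/√n = 19/√100 = 1.9000
Margin of error = 1.960 × 1.9000 = 3.7240
CI: x̄ ± margin = 143 ± 3.7240
CI: (139.2760, 146.7240)

Answer: (139.2760, 146.7240)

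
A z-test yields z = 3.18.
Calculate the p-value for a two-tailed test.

For z = 3.18:
p = 2×P(Z > |3.18|) = 2×(1 - Φ(3.18)) = 0.0015

Answer: p-value ≈ 0.0015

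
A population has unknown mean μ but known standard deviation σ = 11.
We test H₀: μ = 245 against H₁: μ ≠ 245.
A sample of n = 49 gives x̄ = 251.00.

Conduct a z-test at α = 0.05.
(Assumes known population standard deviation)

Standard error: SE = σ/√n = 11/√49 = 1.5714
z-statistic: z = (x̄ - μ₀)/SE = (251.00 - 245)/1.5714 = 3.8183
Critical value: ±1.960
p-value = 0.0001
Decision: reject H₀

Answer: z = 3.8183, reject H₀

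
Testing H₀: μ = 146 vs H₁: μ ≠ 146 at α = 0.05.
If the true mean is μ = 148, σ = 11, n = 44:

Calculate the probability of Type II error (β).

SE = σ/√n = 11/√44 = 1.6583
Critical values: μ₀ ± z_0.025×SE = 146 ± 1.960×1.6583
Acceptance region: (142.7497, 149.2503)
Under H₁ (μ = 148): z_high = (149.2503 - 148)/1.6583 = 0.7540, z_low = (142.7497 - 148)/1.6583 = -3.1661
β = P(not reject | H₁) = Φ(0.7540) - Φ(-3.1661) ≈ 0.7738

Answer: β ≈ 0.7738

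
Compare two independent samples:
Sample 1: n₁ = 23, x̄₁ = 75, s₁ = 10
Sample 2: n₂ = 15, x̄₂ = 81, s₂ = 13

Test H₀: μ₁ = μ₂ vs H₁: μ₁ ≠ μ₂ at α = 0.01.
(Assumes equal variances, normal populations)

Pooled variance: s²_p = [22×10² + 14×13²]/(36) = 126.8333
s_p = 11.2620
SE = s_p×√(1/n₁ + 1/n₂) = 11.2620×√(1/23 + 1/15) = 3.7376
t = (x̄₁ - x̄₂)/SE = (75 - 81)/3.7376 = -1.6053
df = 36, t-critical = ±2.719
Decision: fail to reject H₀

Answer: t = -1.6053, fail to reject H₀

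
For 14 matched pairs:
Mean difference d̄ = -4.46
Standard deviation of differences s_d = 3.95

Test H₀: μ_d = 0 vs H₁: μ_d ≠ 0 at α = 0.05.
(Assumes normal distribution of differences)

df = n - 1 = 13
SE = s_d/√n = 3.95/√14 = 1.0557
t = d̄/SE = -4.46/1.0557 = -4.2247
Critical value: t_{0.025,13} = ±2.160
p-value ≈ 0.0010
Decision: reject H₀

Answer: t = -4.2247, reject H₀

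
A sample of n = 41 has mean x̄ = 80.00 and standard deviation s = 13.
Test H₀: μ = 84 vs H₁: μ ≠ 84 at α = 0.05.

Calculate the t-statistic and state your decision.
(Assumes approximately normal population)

Answer: t = -1.9702, fail to reject H₀

Derivation:
df = n - 1 = 40
SE = s/√n = 13/√41 = 2.0303
t = (x̄ - μ₀)/SE = (80.00 - 84)/2.0303 = -1.9702
Critical value: t_{0.025,40} = ±2.021
p-value ≈ 0.0558
Decision: fail to reject H₀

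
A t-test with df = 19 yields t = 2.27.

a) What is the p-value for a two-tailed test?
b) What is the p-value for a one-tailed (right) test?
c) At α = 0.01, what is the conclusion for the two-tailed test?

Using t-distribution with df = 19:
a) Two-tailed: p = 2×P(T > 2.27) = 0.0350
b) One-tailed: p = P(T > 2.27) = 0.0175
c) 0.0350 ≥ 0.01, fail to reject H₀

Answer: a) 0.0350, b) 0.0175, c) fail to reject H₀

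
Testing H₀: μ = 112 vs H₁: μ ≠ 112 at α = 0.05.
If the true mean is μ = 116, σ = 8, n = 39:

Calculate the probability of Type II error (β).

Answer: β ≈ 0.1225

Derivation:
SE = σ/√n = 8/√39 = 1.2810
Critical values: μ₀ ± z_0.025×SE = 112 ± 1.960×1.2810
Acceptance region: (109.4892, 114.5108)
Under H₁ (μ = 116): z_high = (114.5108 - 116)/1.2810 = -1.1625, z_low = (109.4892 - 116)/1.2810 = -5.0826
β = P(not reject | H₁) = Φ(-1.1625) - Φ(-5.0826) ≈ 0.1225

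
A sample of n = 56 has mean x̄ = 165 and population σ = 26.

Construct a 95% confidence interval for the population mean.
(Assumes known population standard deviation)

Answer: (158.1902, 171.8098)

Derivation:
Confidence level: 95%, α = 0.05
z_0.025 = 1.960
SE = σ/√n = 26/√56 = 3.4744
Margin of error = 1.960 × 3.4744 = 6.8098
CI: x̄ ± margin = 165 ± 6.8098
CI: (158.1902, 171.8098)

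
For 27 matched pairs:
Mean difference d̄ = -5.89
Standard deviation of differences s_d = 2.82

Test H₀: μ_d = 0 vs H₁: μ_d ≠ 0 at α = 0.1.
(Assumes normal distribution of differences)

Answer: t = -10.8531, reject H₀

Derivation:
df = n - 1 = 26
SE = s_d/√n = 2.82/√27 = 0.5427
t = d̄/SE = -5.89/0.5427 = -10.8531
Critical value: t_{0.05,26} = ±1.706
p-value < 0.0001
Decision: reject H₀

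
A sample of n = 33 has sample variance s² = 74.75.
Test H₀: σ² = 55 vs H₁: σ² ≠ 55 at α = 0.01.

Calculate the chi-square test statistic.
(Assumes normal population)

Answer: χ² = 43.4909, fail to reject H₀

Derivation:
df = n - 1 = 32
χ² = (n-1)s²/σ₀² = 32×74.75/55 = 43.4909
Critical values: χ²_{0.995,32} = 15.134, χ²_{0.005,32} = 56.328
Rejection region: χ² < 15.134 or χ² > 56.328
Decision: fail to reject H₀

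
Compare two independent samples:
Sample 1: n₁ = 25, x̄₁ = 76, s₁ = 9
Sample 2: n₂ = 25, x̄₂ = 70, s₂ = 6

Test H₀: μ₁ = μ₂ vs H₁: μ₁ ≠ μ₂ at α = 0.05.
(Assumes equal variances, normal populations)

Answer: t = 2.7735, reject H₀

Derivation:
Pooled variance: s²_p = [24×9² + 24×6²]/(48) = 58.5000
s_p = 7.6485
SE = s_p×√(1/n₁ + 1/n₂) = 7.6485×√(1/25 + 1/25) = 2.1633
t = (x̄₁ - x̄₂)/SE = (76 - 70)/2.1633 = 2.7735
df = 48, t-critical = ±2.011
Decision: reject H₀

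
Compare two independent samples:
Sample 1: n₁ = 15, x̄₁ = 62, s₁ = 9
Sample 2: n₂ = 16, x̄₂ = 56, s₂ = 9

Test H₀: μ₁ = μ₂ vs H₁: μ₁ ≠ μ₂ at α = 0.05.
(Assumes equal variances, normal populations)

Answer: t = 1.8549, fail to reject H₀

Derivation:
Pooled variance: s²_p = [14×9² + 15×9²]/(29) = 81.0000
s_p = 9.0000
SE = s_p×√(1/n₁ + 1/n₂) = 9.0000×√(1/15 + 1/16) = 3.2346
t = (x̄₁ - x̄₂)/SE = (62 - 56)/3.2346 = 1.8549
df = 29, t-critical = ±2.045
Decision: fail to reject H₀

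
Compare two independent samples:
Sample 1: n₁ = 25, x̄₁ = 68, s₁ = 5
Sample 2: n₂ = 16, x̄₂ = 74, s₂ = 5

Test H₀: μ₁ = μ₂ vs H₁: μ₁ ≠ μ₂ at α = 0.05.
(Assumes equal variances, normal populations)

Answer: t = -3.7481, reject H₀

Derivation:
Pooled variance: s²_p = [24×5² + 15×5²]/(39) = 25.0000
s_p = 5.0000
SE = s_p×√(1/n₁ + 1/n₂) = 5.0000×√(1/25 + 1/16) = 1.6008
t = (x̄₁ - x̄₂)/SE = (68 - 74)/1.6008 = -3.7481
df = 39, t-critical = ±2.023
Decision: reject H₀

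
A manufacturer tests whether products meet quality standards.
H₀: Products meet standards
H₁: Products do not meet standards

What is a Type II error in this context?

Answer: Accepting products as meeting standards when they don't

Derivation:
A Type I error (probability α) occurs when we reject a true H₀.
A Type II error (probability β) occurs when we fail to reject a false H₀.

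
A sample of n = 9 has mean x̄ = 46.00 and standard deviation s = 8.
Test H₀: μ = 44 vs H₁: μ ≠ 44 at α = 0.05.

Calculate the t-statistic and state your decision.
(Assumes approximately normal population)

Answer: t = 0.7500, fail to reject H₀

Derivation:
df = n - 1 = 8
SE = s/√n = 8/√9 = 2.6667
t = (x̄ - μ₀)/SE = (46.00 - 44)/2.6667 = 0.7500
Critical value: t_{0.025,8} = ±2.306
p-value ≈ 0.4747
Decision: fail to reject H₀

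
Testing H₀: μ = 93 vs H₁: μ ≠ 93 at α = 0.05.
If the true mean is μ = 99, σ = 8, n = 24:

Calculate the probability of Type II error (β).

SE = σ/√n = 8/√24 = 1.6330
Critical values: μ₀ ± z_0.025×SE = 93 ± 1.960×1.6330
Acceptance region: (89.7993, 96.2007)
Under H₁ (μ = 99): z_high = (96.2007 - 99)/1.6330 = -1.7142, z_low = (89.7993 - 99)/1.6330 = -5.6342
β = P(not reject | H₁) = Φ(-1.7142) - Φ(-5.6342) ≈ 0.0432

Answer: β ≈ 0.0432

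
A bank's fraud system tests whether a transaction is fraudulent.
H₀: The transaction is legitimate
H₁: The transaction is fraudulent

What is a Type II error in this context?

Answer: Allowing a fraudulent transaction to go through

Derivation:
A Type I error (probability α) occurs when we reject a true H₀.
A Type II error (probability β) occurs when we fail to reject a false H₀.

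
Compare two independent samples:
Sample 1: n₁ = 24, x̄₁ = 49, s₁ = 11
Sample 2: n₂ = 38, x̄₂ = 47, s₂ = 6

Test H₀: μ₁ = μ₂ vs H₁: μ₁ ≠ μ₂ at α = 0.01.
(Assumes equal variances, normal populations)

Pooled variance: s²_p = [23×11² + 37×6²]/(60) = 68.5833
s_p = 8.2815
SE = s_p×√(1/n₁ + 1/n₂) = 8.2815×√(1/24 + 1/38) = 2.1593
t = (x̄₁ - x̄₂)/SE = (49 - 47)/2.1593 = 0.9262
df = 60, t-critical = ±2.660
Decision: fail to reject H₀

Answer: t = 0.9262, fail to reject H₀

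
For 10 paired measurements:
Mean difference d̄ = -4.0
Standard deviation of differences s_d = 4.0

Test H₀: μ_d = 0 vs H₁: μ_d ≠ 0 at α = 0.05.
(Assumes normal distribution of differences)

Answer: t = -3.1623, reject H₀

Derivation:
df = n - 1 = 9
SE = s_d/√n = 4.0/√10 = 1.2649
t = d̄/SE = -4.0/1.2649 = -3.1623
Critical value: t_{0.025,9} = ±2.262
p-value ≈ 0.0115
Decision: reject H₀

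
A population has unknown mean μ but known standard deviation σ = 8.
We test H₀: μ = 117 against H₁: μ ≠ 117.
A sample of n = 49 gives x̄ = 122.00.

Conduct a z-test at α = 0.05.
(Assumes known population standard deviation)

Standard error: SE = σ/√n = 8/√49 = 1.1429
z-statistic: z = (x̄ - μ₀)/SE = (122.00 - 117)/1.1429 = 4.3748
Critical value: ±1.960
p-value < 0.0001
Decision: reject H₀

Answer: z = 4.3748, reject H₀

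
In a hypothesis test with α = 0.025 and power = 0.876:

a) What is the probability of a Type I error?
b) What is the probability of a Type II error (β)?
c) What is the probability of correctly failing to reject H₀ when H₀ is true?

Answer: a) 0.025, b) 0.124, c) 0.975

Derivation:
a) Type I error probability = α = 0.025
b) Power = P(reject H₀ | H₁ true) = 1 - β = 0.876, so Type II error probability = β = 1 - Power = 0.124
c) P(fail to reject H₀ | H₀ true) = 1 - α = 0.975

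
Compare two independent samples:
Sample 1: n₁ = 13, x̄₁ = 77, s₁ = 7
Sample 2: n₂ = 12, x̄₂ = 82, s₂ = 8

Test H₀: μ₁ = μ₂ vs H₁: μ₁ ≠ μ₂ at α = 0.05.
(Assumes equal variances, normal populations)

Pooled variance: s²_p = [12×7² + 11×8²]/(23) = 56.1739
s_p = 7.4949
SE = s_p×√(1/n₁ + 1/n₂) = 7.4949×√(1/13 + 1/12) = 3.0004
t = (x̄₁ - x̄₂)/SE = (77 - 82)/3.0004 = -1.6664
df = 23, t-critical = ±2.069
Decision: fail to reject H₀

Answer: t = -1.6664, fail to reject H₀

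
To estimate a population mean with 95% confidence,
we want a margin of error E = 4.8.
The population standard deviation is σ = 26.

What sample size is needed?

Answer: n = 113

Derivation:
z_0.025 = 1.960
n = (z×σ/E)² = (1.960×26/4.8)²
n = 112.7136
Round up: n = 113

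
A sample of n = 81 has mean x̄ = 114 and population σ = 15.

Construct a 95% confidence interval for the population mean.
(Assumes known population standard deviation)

Confidence level: 95%, α = 0.05
z_0.025 = 1.960
SE = σ/√n = 15/√81 = 1.6667
Margin of error = 1.960 × 1.6667 = 3.2667
CI: x̄ ± margin = 114 ± 3.2667
CI: (110.7333, 117.2667)

Answer: (110.7333, 117.2667)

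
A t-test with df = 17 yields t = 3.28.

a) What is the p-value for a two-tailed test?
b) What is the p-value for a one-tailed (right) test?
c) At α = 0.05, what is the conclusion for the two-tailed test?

Answer: a) 0.0044, b) 0.0022, c) reject H₀

Derivation:
Using t-distribution with df = 17:
a) Two-tailed: p = 2×P(T > 3.28) = 0.0044
b) One-tailed: p = P(T > 3.28) = 0.0022
c) 0.0044 < 0.05, reject H₀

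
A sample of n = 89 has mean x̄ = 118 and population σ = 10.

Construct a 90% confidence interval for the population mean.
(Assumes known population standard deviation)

Answer: (116.2563, 119.7437)

Derivation:
Confidence level: 90%, α = 0.1
z_0.05 = 1.645
SE = σ/√n = 10/√89 = 1.0600
Margin of error = 1.645 × 1.0600 = 1.7437
CI: x̄ ± margin = 118 ± 1.7437
CI: (116.2563, 119.7437)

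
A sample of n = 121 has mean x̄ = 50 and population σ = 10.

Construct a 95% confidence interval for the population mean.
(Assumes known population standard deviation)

Confidence level: 95%, α = 0.05
z_0.025 = 1.960
SE = σ/√n = 10/√121 = 0.9091
Margin of error = 1.960 × 0.9091 = 1.7818
CI: x̄ ± margin = 50 ± 1.7818
CI: (48.2182, 51.7818)

Answer: (48.2182, 51.7818)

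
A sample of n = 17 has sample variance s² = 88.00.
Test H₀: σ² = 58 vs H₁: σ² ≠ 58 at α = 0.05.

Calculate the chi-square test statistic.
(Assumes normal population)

Answer: χ² = 24.2759, fail to reject H₀

Derivation:
df = n - 1 = 16
χ² = (n-1)s²/σ₀² = 16×88.00/58 = 24.2759
Critical values: χ²_{0.975,16} = 6.908, χ²_{0.025,16} = 28.845
Rejection region: χ² < 6.908 or χ² > 28.845
Decision: fail to reject H₀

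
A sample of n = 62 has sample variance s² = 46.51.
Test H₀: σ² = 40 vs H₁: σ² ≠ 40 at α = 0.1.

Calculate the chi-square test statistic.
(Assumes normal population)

Answer: χ² = 70.9277, fail to reject H₀

Derivation:
df = n - 1 = 61
χ² = (n-1)s²/σ₀² = 61×46.51/40 = 70.9277
Critical values: χ²_{0.95,61} = 44.038, χ²_{0.05,61} = 80.232
Rejection region: χ² < 44.038 or χ² > 80.232
Decision: fail to reject H₀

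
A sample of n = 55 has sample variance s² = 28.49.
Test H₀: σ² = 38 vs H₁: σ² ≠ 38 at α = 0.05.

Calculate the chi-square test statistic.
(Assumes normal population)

df = n - 1 = 54
χ² = (n-1)s²/σ₀² = 54×28.49/38 = 40.4858
Critical values: χ²_{0.975,54} = 35.586, χ²_{0.025,54} = 76.192
Rejection region: χ² < 35.586 or χ² > 76.192
Decision: fail to reject H₀

Answer: χ² = 40.4858, fail to reject H₀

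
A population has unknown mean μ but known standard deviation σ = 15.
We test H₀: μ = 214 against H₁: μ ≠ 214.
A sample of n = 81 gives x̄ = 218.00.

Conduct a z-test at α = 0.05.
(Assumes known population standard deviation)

Standard error: SE = σ/√n = 15/√81 = 1.6667
z-statistic: z = (x̄ - μ₀)/SE = (218.00 - 214)/1.6667 = 2.4000
Critical value: ±1.960
p-value = 0.0164
Decision: reject H₀

Answer: z = 2.4000, reject H₀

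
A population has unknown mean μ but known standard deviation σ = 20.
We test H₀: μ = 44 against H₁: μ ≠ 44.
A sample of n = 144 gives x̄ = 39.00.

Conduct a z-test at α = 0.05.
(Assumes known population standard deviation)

Answer: z = -2.9999, reject H₀

Derivation:
Standard error: SE = σ/√n = 20/√144 = 1.6667
z-statistic: z = (x̄ - μ₀)/SE = (39.00 - 44)/1.6667 = -2.9999
Critical value: ±1.960
p-value = 0.0027
Decision: reject H₀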